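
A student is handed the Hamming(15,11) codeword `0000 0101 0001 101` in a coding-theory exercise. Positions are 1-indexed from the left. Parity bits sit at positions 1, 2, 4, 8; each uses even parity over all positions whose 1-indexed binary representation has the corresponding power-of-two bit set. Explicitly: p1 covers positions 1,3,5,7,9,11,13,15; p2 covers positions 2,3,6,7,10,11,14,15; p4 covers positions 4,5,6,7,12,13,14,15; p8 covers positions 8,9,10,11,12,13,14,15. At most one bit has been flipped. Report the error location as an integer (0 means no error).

s1: b1⊕b3⊕b5⊕b7⊕b9⊕b11⊕b13⊕b15 = 0⊕0⊕0⊕0⊕0⊕0⊕1⊕1 = 0
s2: b2⊕b3⊕b6⊕b7⊕b10⊕b11⊕b14⊕b15 = 0⊕0⊕1⊕0⊕0⊕0⊕0⊕1 = 0
s4: b4⊕b5⊕b6⊕b7⊕b12⊕b13⊕b14⊕b15 = 0⊕0⊕1⊕0⊕1⊕1⊕0⊕1 = 0
s8: b8⊕b9⊕b10⊕b11⊕b12⊕b13⊕b14⊕b15 = 1⊕0⊕0⊕0⊕1⊕1⊕0⊕1 = 0
Syndrome (s8...s1) = 0000 → position 0 (no error).

0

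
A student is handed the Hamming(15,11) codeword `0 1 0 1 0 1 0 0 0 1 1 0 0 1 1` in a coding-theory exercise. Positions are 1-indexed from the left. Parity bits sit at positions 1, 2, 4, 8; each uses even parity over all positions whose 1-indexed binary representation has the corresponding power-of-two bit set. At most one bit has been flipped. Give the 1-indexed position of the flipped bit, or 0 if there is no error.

s1: b1⊕b3⊕b5⊕b7⊕b9⊕b11⊕b13⊕b15 = 0⊕0⊕0⊕0⊕0⊕1⊕0⊕1 = 0
s2: b2⊕b3⊕b6⊕b7⊕b10⊕b11⊕b14⊕b15 = 1⊕0⊕1⊕0⊕1⊕1⊕1⊕1 = 0
s4: b4⊕b5⊕b6⊕b7⊕b12⊕b13⊕b14⊕b15 = 1⊕0⊕1⊕0⊕0⊕0⊕1⊕1 = 0
s8: b8⊕b9⊕b10⊕b11⊕b12⊕b13⊕b14⊕b15 = 0⊕0⊕1⊕1⊕0⊕0⊕1⊕1 = 0
Syndrome (s8...s1) = 0000 → position 0 (no error).

0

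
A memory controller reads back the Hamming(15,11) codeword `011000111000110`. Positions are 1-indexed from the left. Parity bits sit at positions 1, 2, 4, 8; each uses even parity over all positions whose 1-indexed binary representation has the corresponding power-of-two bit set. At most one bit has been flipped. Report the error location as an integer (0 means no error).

4

s1: b1⊕b3⊕b5⊕b7⊕b9⊕b11⊕b13⊕b15 = 0⊕1⊕0⊕1⊕1⊕0⊕1⊕0 = 0
s2: b2⊕b3⊕b6⊕b7⊕b10⊕b11⊕b14⊕b15 = 1⊕1⊕0⊕1⊕0⊕0⊕1⊕0 = 0
s4: b4⊕b5⊕b6⊕b7⊕b12⊕b13⊕b14⊕b15 = 0⊕0⊕0⊕1⊕0⊕1⊕1⊕0 = 1
s8: b8⊕b9⊕b10⊕b11⊕b12⊕b13⊕b14⊕b15 = 1⊕1⊕0⊕0⊕0⊕1⊕1⊕0 = 0
Syndrome (s8...s1) = 0100 → position 4.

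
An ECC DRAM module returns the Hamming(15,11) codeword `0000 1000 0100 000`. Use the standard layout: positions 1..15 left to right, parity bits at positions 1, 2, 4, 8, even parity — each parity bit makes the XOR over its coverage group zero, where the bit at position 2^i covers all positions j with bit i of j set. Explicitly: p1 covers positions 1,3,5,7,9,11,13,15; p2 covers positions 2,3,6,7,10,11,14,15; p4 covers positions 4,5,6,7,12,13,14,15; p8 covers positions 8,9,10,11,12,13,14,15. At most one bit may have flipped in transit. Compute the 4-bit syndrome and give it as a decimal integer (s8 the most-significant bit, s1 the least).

s1: b1⊕b3⊕b5⊕b7⊕b9⊕b11⊕b13⊕b15 = 0⊕0⊕1⊕0⊕0⊕0⊕0⊕0 = 1
s2: b2⊕b3⊕b6⊕b7⊕b10⊕b11⊕b14⊕b15 = 0⊕0⊕0⊕0⊕1⊕0⊕0⊕0 = 1
s4: b4⊕b5⊕b6⊕b7⊕b12⊕b13⊕b14⊕b15 = 0⊕1⊕0⊕0⊕0⊕0⊕0⊕0 = 1
s8: b8⊕b9⊕b10⊕b11⊕b12⊕b13⊕b14⊕b15 = 0⊕0⊕1⊕0⊕0⊕0⊕0⊕0 = 1
Syndrome (s8...s1) = 1111 → position 15.

15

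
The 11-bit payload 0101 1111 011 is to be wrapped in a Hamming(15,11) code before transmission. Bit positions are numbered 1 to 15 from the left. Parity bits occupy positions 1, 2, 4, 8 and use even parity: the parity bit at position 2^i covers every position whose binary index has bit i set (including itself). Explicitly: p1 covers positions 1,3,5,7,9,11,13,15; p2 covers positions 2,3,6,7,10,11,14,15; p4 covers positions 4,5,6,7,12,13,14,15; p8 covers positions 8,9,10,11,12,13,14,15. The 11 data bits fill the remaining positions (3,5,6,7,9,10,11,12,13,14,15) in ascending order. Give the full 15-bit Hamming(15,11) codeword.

110110101111011

Place data bits at non-power-of-two positions: b3=0, b5=1, b6=0, b7=1, b9=1, b10=1, b11=1, b12=1, b13=0, b14=1, b15=1.
p1 = XOR of data positions {3,5,7,9,11,13,15} = 0⊕1⊕1⊕1⊕1⊕0⊕1 = 1
p2 = XOR of data positions {3,6,7,10,11,14,15} = 0⊕0⊕1⊕1⊕1⊕1⊕1 = 1
p4 = XOR of data positions {5,6,7,12,13,14,15} = 1⊕0⊕1⊕1⊕0⊕1⊕1 = 1
p8 = XOR of data positions {9,10,11,12,13,14,15} = 1⊕1⊕1⊕1⊕0⊕1⊕1 = 0
Codeword b1..b15 = 110110101111011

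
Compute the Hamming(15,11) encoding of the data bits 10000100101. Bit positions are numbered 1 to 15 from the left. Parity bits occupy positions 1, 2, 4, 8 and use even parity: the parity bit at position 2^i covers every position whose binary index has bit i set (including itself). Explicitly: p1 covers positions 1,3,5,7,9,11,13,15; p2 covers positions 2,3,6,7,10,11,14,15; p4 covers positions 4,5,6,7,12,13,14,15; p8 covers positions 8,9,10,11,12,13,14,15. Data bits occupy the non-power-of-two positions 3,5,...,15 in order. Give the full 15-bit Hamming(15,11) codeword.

111000010100101

Place data bits at non-power-of-two positions: b3=1, b5=0, b6=0, b7=0, b9=0, b10=1, b11=0, b12=0, b13=1, b14=0, b15=1.
p1 = XOR of data positions {3,5,7,9,11,13,15} = 1⊕0⊕0⊕0⊕0⊕1⊕1 = 1
p2 = XOR of data positions {3,6,7,10,11,14,15} = 1⊕0⊕0⊕1⊕0⊕0⊕1 = 1
p4 = XOR of data positions {5,6,7,12,13,14,15} = 0⊕0⊕0⊕0⊕1⊕0⊕1 = 0
p8 = XOR of data positions {9,10,11,12,13,14,15} = 0⊕1⊕0⊕0⊕1⊕0⊕1 = 1
Codeword b1..b15 = 111000010100101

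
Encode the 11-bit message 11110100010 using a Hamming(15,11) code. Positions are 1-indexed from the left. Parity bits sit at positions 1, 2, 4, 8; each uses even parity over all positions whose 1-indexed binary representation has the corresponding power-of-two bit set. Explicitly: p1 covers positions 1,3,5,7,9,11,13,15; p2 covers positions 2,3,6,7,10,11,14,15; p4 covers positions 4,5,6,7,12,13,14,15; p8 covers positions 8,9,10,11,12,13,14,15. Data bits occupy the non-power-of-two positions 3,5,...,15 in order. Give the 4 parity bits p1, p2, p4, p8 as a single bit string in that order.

1100

Place data bits at non-power-of-two positions: b3=1, b5=1, b6=1, b7=1, b9=0, b10=1, b11=0, b12=0, b13=0, b14=1, b15=0.
p1 = XOR of data positions {3,5,7,9,11,13,15} = 1⊕1⊕1⊕0⊕0⊕0⊕0 = 1
p2 = XOR of data positions {3,6,7,10,11,14,15} = 1⊕1⊕1⊕1⊕0⊕1⊕0 = 1
p4 = XOR of data positions {5,6,7,12,13,14,15} = 1⊕1⊕1⊕0⊕0⊕1⊕0 = 0
p8 = XOR of data positions {9,10,11,12,13,14,15} = 0⊕1⊕0⊕0⊕0⊕1⊕0 = 0
Parity bits p1,p2,p4,p8 = 1100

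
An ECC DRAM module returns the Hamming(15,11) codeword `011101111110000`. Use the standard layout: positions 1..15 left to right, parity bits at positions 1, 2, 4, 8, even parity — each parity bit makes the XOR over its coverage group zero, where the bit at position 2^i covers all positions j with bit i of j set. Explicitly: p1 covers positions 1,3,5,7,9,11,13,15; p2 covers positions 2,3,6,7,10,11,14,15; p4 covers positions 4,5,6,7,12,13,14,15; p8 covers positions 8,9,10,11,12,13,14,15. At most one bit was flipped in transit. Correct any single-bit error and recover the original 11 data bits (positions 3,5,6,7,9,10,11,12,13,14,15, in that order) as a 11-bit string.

s1: b1⊕b3⊕b5⊕b7⊕b9⊕b11⊕b13⊕b15 = 0⊕1⊕0⊕1⊕1⊕1⊕0⊕0 = 0
s2: b2⊕b3⊕b6⊕b7⊕b10⊕b11⊕b14⊕b15 = 1⊕1⊕1⊕1⊕1⊕1⊕0⊕0 = 0
s4: b4⊕b5⊕b6⊕b7⊕b12⊕b13⊕b14⊕b15 = 1⊕0⊕1⊕1⊕0⊕0⊕0⊕0 = 1
s8: b8⊕b9⊕b10⊕b11⊕b12⊕b13⊕b14⊕b15 = 1⊕1⊕1⊕1⊕0⊕0⊕0⊕0 = 0
Syndrome (s8...s1) = 0100 → position 4.
Flip bit 4: corrected codeword = 011001111110000
Data bits at positions 3,5,6,7,9,10,11,12,13,14,15: 10111110000

10111110000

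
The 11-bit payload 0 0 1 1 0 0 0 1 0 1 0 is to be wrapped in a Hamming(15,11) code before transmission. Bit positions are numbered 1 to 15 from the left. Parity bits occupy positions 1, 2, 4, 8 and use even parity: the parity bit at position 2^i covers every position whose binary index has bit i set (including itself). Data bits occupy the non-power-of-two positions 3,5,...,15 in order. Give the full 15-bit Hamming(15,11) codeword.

Place data bits at non-power-of-two positions: b3=0, b5=0, b6=1, b7=1, b9=0, b10=0, b11=0, b12=1, b13=0, b14=1, b15=0.
p1 = XOR of data positions {3,5,7,9,11,13,15} = 0⊕0⊕1⊕0⊕0⊕0⊕0 = 1
p2 = XOR of data positions {3,6,7,10,11,14,15} = 0⊕1⊕1⊕0⊕0⊕1⊕0 = 1
p4 = XOR of data positions {5,6,7,12,13,14,15} = 0⊕1⊕1⊕1⊕0⊕1⊕0 = 0
p8 = XOR of data positions {9,10,11,12,13,14,15} = 0⊕0⊕0⊕1⊕0⊕1⊕0 = 0
Codeword b1..b15 = 110001100001010

110001100001010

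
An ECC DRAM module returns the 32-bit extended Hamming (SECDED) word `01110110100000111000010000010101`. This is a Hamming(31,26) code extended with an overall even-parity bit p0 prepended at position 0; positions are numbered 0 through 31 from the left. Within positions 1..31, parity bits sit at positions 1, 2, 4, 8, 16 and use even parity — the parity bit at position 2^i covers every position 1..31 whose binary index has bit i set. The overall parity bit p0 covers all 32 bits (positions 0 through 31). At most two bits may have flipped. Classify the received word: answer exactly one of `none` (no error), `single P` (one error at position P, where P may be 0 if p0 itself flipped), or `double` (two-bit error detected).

single 22

s1: b1⊕b3⊕b5⊕b7⊕b9⊕b11⊕b13⊕b15⊕b17⊕b19⊕b21⊕b23⊕b25⊕b27⊕b29⊕b31 = 1⊕1⊕1⊕0⊕0⊕0⊕0⊕1⊕0⊕0⊕1⊕0⊕0⊕1⊕1⊕1 = 0
s2: b2⊕b3⊕b6⊕b7⊕b10⊕b11⊕b14⊕b15⊕b18⊕b19⊕b22⊕b23⊕b26⊕b27⊕b30⊕b31 = 1⊕1⊕1⊕0⊕0⊕0⊕1⊕1⊕0⊕0⊕0⊕0⊕0⊕1⊕0⊕1 = 1
s4: b4⊕b5⊕b6⊕b7⊕b12⊕b13⊕b14⊕b15⊕b20⊕b21⊕b22⊕b23⊕b28⊕b29⊕b30⊕b31 = 0⊕1⊕1⊕0⊕0⊕0⊕1⊕1⊕0⊕1⊕0⊕0⊕0⊕1⊕0⊕1 = 1
s8: b8⊕b9⊕b10⊕b11⊕b12⊕b13⊕b14⊕b15⊕b24⊕b25⊕b26⊕b27⊕b28⊕b29⊕b30⊕b31 = 1⊕0⊕0⊕0⊕0⊕0⊕1⊕1⊕0⊕0⊕0⊕1⊕0⊕1⊕0⊕1 = 0
s16: b16⊕b17⊕b18⊕b19⊕b20⊕b21⊕b22⊕b23⊕b24⊕b25⊕b26⊕b27⊕b28⊕b29⊕b30⊕b31 = 1⊕0⊕0⊕0⊕0⊕1⊕0⊕0⊕0⊕0⊕0⊕1⊕0⊕1⊕0⊕1 = 1
Syndrome (s16...s1) = 10110 → position 22.
Overall parity (XOR of all 32 bits, including p0): 0⊕1⊕1⊕1⊕0⊕1⊕1⊕0⊕1⊕0⊕0⊕0⊕0⊕0⊕1⊕1⊕1⊕0⊕0⊕0⊕0⊕1⊕0⊕0⊕0⊕0⊕0⊕1⊕0⊕1⊕0⊕1 = 1
Overall=1, syndrome position=22 → single-bit error at position 22.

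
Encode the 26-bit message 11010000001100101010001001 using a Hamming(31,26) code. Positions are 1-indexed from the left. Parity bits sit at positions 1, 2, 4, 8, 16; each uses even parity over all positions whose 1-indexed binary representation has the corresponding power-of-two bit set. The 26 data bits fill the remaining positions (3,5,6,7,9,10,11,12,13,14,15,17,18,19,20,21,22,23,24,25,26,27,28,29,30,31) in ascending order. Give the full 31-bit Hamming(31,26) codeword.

0111101000000010100101010001001

Place data bits at non-power-of-two positions: b3=1, b5=1, b6=0, b7=1, b9=0, b10=0, b11=0, b12=0, b13=0, b14=0, b15=1, b17=1, b18=0, b19=0, b20=1, b21=0, b22=1, b23=0, b24=1, b25=0, b26=0, b27=0, b28=1, b29=0, b30=0, b31=1.
p1 = XOR of data positions {3,5,7,9,11,13,15,17,19,21,23,25,27,29,31} = 1⊕1⊕1⊕0⊕0⊕0⊕1⊕1⊕0⊕0⊕0⊕0⊕0⊕0⊕1 = 0
p2 = XOR of data positions {3,6,7,10,11,14,15,18,19,22,23,26,27,30,31} = 1⊕0⊕1⊕0⊕0⊕0⊕1⊕0⊕0⊕1⊕0⊕0⊕0⊕0⊕1 = 1
p4 = XOR of data positions {5,6,7,12,13,14,15,20,21,22,23,28,29,30,31} = 1⊕0⊕1⊕0⊕0⊕0⊕1⊕1⊕0⊕1⊕0⊕1⊕0⊕0⊕1 = 1
p8 = XOR of data positions {9,10,11,12,13,14,15,24,25,26,27,28,29,30,31} = 0⊕0⊕0⊕0⊕0⊕0⊕1⊕1⊕0⊕0⊕0⊕1⊕0⊕0⊕1 = 0
p16 = XOR of data positions {17,18,19,20,21,22,23,24,25,26,27,28,29,30,31} = 1⊕0⊕0⊕1⊕0⊕1⊕0⊕1⊕0⊕0⊕0⊕1⊕0⊕0⊕1 = 0
Codeword b1..b31 = 0111101000000010100101010001001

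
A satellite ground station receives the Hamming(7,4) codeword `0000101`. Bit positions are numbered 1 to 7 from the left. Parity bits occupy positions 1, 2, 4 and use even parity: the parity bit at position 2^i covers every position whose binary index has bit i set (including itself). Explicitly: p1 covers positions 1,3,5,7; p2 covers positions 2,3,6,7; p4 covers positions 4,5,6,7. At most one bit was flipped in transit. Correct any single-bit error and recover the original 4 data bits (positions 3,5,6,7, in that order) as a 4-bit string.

0101

s1: b1⊕b3⊕b5⊕b7 = 0⊕0⊕1⊕1 = 0
s2: b2⊕b3⊕b6⊕b7 = 0⊕0⊕0⊕1 = 1
s4: b4⊕b5⊕b6⊕b7 = 0⊕1⊕0⊕1 = 0
Syndrome (s4...s1) = 010 → position 2.
Flip bit 2: corrected codeword = 0100101
Data bits at positions 3,5,6,7: 0101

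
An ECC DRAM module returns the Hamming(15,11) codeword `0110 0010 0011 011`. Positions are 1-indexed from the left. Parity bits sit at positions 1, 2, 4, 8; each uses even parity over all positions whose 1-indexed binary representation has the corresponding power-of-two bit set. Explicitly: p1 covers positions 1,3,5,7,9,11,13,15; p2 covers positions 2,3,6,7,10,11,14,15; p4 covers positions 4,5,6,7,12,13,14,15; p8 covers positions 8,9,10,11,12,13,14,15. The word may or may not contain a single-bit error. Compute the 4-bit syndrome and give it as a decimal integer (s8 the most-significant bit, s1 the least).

s1: b1⊕b3⊕b5⊕b7⊕b9⊕b11⊕b13⊕b15 = 0⊕1⊕0⊕1⊕0⊕1⊕0⊕1 = 0
s2: b2⊕b3⊕b6⊕b7⊕b10⊕b11⊕b14⊕b15 = 1⊕1⊕0⊕1⊕0⊕1⊕1⊕1 = 0
s4: b4⊕b5⊕b6⊕b7⊕b12⊕b13⊕b14⊕b15 = 0⊕0⊕0⊕1⊕1⊕0⊕1⊕1 = 0
s8: b8⊕b9⊕b10⊕b11⊕b12⊕b13⊕b14⊕b15 = 0⊕0⊕0⊕1⊕1⊕0⊕1⊕1 = 0
Syndrome (s8...s1) = 0000 → position 0 (no error).

0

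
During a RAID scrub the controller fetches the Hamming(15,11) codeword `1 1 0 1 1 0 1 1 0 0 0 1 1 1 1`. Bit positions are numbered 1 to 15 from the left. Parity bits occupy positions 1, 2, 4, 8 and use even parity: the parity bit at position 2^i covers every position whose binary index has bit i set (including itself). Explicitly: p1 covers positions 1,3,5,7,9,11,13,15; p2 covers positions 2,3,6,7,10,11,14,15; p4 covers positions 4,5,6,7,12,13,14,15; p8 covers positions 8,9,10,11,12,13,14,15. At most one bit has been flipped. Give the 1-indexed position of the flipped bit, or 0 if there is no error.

s1: b1⊕b3⊕b5⊕b7⊕b9⊕b11⊕b13⊕b15 = 1⊕0⊕1⊕1⊕0⊕0⊕1⊕1 = 1
s2: b2⊕b3⊕b6⊕b7⊕b10⊕b11⊕b14⊕b15 = 1⊕0⊕0⊕1⊕0⊕0⊕1⊕1 = 0
s4: b4⊕b5⊕b6⊕b7⊕b12⊕b13⊕b14⊕b15 = 1⊕1⊕0⊕1⊕1⊕1⊕1⊕1 = 1
s8: b8⊕b9⊕b10⊕b11⊕b12⊕b13⊕b14⊕b15 = 1⊕0⊕0⊕0⊕1⊕1⊕1⊕1 = 1
Syndrome (s8...s1) = 1101 → position 13.

13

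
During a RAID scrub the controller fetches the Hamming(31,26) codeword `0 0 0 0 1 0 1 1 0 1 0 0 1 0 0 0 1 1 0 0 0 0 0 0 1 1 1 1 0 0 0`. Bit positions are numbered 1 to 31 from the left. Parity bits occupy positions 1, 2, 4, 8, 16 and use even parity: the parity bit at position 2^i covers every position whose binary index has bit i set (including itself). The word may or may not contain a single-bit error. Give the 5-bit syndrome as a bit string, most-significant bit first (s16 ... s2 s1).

s1: b1⊕b3⊕b5⊕b7⊕b9⊕b11⊕b13⊕b15⊕b17⊕b19⊕b21⊕b23⊕b25⊕b27⊕b29⊕b31 = 0⊕0⊕1⊕1⊕0⊕0⊕1⊕0⊕1⊕0⊕0⊕0⊕1⊕1⊕0⊕0 = 0
s2: b2⊕b3⊕b6⊕b7⊕b10⊕b11⊕b14⊕b15⊕b18⊕b19⊕b22⊕b23⊕b26⊕b27⊕b30⊕b31 = 0⊕0⊕0⊕1⊕1⊕0⊕0⊕0⊕1⊕0⊕0⊕0⊕1⊕1⊕0⊕0 = 1
s4: b4⊕b5⊕b6⊕b7⊕b12⊕b13⊕b14⊕b15⊕b20⊕b21⊕b22⊕b23⊕b28⊕b29⊕b30⊕b31 = 0⊕1⊕0⊕1⊕0⊕1⊕0⊕0⊕0⊕0⊕0⊕0⊕1⊕0⊕0⊕0 = 0
s8: b8⊕b9⊕b10⊕b11⊕b12⊕b13⊕b14⊕b15⊕b24⊕b25⊕b26⊕b27⊕b28⊕b29⊕b30⊕b31 = 1⊕0⊕1⊕0⊕0⊕1⊕0⊕0⊕0⊕1⊕1⊕1⊕1⊕0⊕0⊕0 = 1
s16: b16⊕b17⊕b18⊕b19⊕b20⊕b21⊕b22⊕b23⊕b24⊕b25⊕b26⊕b27⊕b28⊕b29⊕b30⊕b31 = 0⊕1⊕1⊕0⊕0⊕0⊕0⊕0⊕0⊕1⊕1⊕1⊕1⊕0⊕0⊕0 = 0
Syndrome (s16...s1) = 01010 → position 10.

01010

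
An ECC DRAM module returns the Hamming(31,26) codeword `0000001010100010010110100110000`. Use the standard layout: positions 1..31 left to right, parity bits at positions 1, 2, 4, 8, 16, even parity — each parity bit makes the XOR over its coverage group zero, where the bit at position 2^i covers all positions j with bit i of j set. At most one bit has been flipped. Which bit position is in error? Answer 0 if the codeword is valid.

15

s1: b1⊕b3⊕b5⊕b7⊕b9⊕b11⊕b13⊕b15⊕b17⊕b19⊕b21⊕b23⊕b25⊕b27⊕b29⊕b31 = 0⊕0⊕0⊕1⊕1⊕1⊕0⊕1⊕0⊕0⊕1⊕1⊕0⊕1⊕0⊕0 = 1
s2: b2⊕b3⊕b6⊕b7⊕b10⊕b11⊕b14⊕b15⊕b18⊕b19⊕b22⊕b23⊕b26⊕b27⊕b30⊕b31 = 0⊕0⊕0⊕1⊕0⊕1⊕0⊕1⊕1⊕0⊕0⊕1⊕1⊕1⊕0⊕0 = 1
s4: b4⊕b5⊕b6⊕b7⊕b12⊕b13⊕b14⊕b15⊕b20⊕b21⊕b22⊕b23⊕b28⊕b29⊕b30⊕b31 = 0⊕0⊕0⊕1⊕0⊕0⊕0⊕1⊕1⊕1⊕0⊕1⊕0⊕0⊕0⊕0 = 1
s8: b8⊕b9⊕b10⊕b11⊕b12⊕b13⊕b14⊕b15⊕b24⊕b25⊕b26⊕b27⊕b28⊕b29⊕b30⊕b31 = 0⊕1⊕0⊕1⊕0⊕0⊕0⊕1⊕0⊕0⊕1⊕1⊕0⊕0⊕0⊕0 = 1
s16: b16⊕b17⊕b18⊕b19⊕b20⊕b21⊕b22⊕b23⊕b24⊕b25⊕b26⊕b27⊕b28⊕b29⊕b30⊕b31 = 0⊕0⊕1⊕0⊕1⊕1⊕0⊕1⊕0⊕0⊕1⊕1⊕0⊕0⊕0⊕0 = 0
Syndrome (s16...s1) = 01111 → position 15.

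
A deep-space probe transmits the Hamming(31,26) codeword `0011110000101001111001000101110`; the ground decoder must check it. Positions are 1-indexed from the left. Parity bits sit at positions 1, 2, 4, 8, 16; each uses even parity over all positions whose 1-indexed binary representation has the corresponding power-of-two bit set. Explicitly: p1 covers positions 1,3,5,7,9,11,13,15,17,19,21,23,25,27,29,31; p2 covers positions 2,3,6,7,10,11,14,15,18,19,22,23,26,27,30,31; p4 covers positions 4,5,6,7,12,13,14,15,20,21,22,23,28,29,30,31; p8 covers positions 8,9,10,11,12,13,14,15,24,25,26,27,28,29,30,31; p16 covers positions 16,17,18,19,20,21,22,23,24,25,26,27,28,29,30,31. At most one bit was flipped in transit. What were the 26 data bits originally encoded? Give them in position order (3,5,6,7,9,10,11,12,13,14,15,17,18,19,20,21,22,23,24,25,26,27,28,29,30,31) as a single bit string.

s1: b1⊕b3⊕b5⊕b7⊕b9⊕b11⊕b13⊕b15⊕b17⊕b19⊕b21⊕b23⊕b25⊕b27⊕b29⊕b31 = 0⊕1⊕1⊕0⊕0⊕1⊕1⊕0⊕1⊕1⊕0⊕0⊕0⊕0⊕1⊕0 = 1
s2: b2⊕b3⊕b6⊕b7⊕b10⊕b11⊕b14⊕b15⊕b18⊕b19⊕b22⊕b23⊕b26⊕b27⊕b30⊕b31 = 0⊕1⊕1⊕0⊕0⊕1⊕0⊕0⊕1⊕1⊕1⊕0⊕1⊕0⊕1⊕0 = 0
s4: b4⊕b5⊕b6⊕b7⊕b12⊕b13⊕b14⊕b15⊕b20⊕b21⊕b22⊕b23⊕b28⊕b29⊕b30⊕b31 = 1⊕1⊕1⊕0⊕0⊕1⊕0⊕0⊕0⊕0⊕1⊕0⊕1⊕1⊕1⊕0 = 0
s8: b8⊕b9⊕b10⊕b11⊕b12⊕b13⊕b14⊕b15⊕b24⊕b25⊕b26⊕b27⊕b28⊕b29⊕b30⊕b31 = 0⊕0⊕0⊕1⊕0⊕1⊕0⊕0⊕0⊕0⊕1⊕0⊕1⊕1⊕1⊕0 = 0
s16: b16⊕b17⊕b18⊕b19⊕b20⊕b21⊕b22⊕b23⊕b24⊕b25⊕b26⊕b27⊕b28⊕b29⊕b30⊕b31 = 1⊕1⊕1⊕1⊕0⊕0⊕1⊕0⊕0⊕0⊕1⊕0⊕1⊕1⊕1⊕0 = 1
Syndrome (s16...s1) = 10001 → position 17.
Flip bit 17: corrected codeword = 0011110000101001011001000101110
Data bits at positions 3,5,6,7,9,10,11,12,13,14,15,17,18,19,20,21,22,23,24,25,26,27,28,29,30,31: 11100010100011001000101110

11100010100011001000101110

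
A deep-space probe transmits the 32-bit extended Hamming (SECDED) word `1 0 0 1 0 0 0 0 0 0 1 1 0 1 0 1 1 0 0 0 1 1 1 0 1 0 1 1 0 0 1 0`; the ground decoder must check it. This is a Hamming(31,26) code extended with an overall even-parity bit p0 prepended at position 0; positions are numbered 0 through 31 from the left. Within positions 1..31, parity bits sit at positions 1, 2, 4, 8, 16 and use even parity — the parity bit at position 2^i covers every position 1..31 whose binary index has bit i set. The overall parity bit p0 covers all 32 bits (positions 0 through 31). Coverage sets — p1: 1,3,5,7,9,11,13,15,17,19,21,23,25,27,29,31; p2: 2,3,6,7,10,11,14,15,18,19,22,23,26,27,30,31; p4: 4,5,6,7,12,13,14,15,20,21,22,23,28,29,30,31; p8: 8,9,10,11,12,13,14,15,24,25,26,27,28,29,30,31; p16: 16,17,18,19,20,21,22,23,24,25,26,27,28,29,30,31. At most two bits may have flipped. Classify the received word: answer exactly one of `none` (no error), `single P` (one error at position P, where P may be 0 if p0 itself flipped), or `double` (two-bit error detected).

none

s1: b1⊕b3⊕b5⊕b7⊕b9⊕b11⊕b13⊕b15⊕b17⊕b19⊕b21⊕b23⊕b25⊕b27⊕b29⊕b31 = 0⊕1⊕0⊕0⊕0⊕1⊕1⊕1⊕0⊕0⊕1⊕0⊕0⊕1⊕0⊕0 = 0
s2: b2⊕b3⊕b6⊕b7⊕b10⊕b11⊕b14⊕b15⊕b18⊕b19⊕b22⊕b23⊕b26⊕b27⊕b30⊕b31 = 0⊕1⊕0⊕0⊕1⊕1⊕0⊕1⊕0⊕0⊕1⊕0⊕1⊕1⊕1⊕0 = 0
s4: b4⊕b5⊕b6⊕b7⊕b12⊕b13⊕b14⊕b15⊕b20⊕b21⊕b22⊕b23⊕b28⊕b29⊕b30⊕b31 = 0⊕0⊕0⊕0⊕0⊕1⊕0⊕1⊕1⊕1⊕1⊕0⊕0⊕0⊕1⊕0 = 0
s8: b8⊕b9⊕b10⊕b11⊕b12⊕b13⊕b14⊕b15⊕b24⊕b25⊕b26⊕b27⊕b28⊕b29⊕b30⊕b31 = 0⊕0⊕1⊕1⊕0⊕1⊕0⊕1⊕1⊕0⊕1⊕1⊕0⊕0⊕1⊕0 = 0
s16: b16⊕b17⊕b18⊕b19⊕b20⊕b21⊕b22⊕b23⊕b24⊕b25⊕b26⊕b27⊕b28⊕b29⊕b30⊕b31 = 1⊕0⊕0⊕0⊕1⊕1⊕1⊕0⊕1⊕0⊕1⊕1⊕0⊕0⊕1⊕0 = 0
Syndrome (s16...s1) = 00000 → position 0 (no error).
Overall parity (XOR of all 32 bits, including p0): 1⊕0⊕0⊕1⊕0⊕0⊕0⊕0⊕0⊕0⊕1⊕1⊕0⊕1⊕0⊕1⊕1⊕0⊕0⊕0⊕1⊕1⊕1⊕0⊕1⊕0⊕1⊕1⊕0⊕0⊕1⊕0 = 0
Overall=0, syndrome position=0 → no error.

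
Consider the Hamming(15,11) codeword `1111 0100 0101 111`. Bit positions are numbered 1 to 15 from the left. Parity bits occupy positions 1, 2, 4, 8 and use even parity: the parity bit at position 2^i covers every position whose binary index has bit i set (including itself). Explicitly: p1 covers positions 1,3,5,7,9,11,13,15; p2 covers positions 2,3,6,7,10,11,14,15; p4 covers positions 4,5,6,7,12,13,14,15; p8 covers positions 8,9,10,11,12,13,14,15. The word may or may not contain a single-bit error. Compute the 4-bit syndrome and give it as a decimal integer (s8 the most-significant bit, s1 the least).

8

s1: b1⊕b3⊕b5⊕b7⊕b9⊕b11⊕b13⊕b15 = 1⊕1⊕0⊕0⊕0⊕0⊕1⊕1 = 0
s2: b2⊕b3⊕b6⊕b7⊕b10⊕b11⊕b14⊕b15 = 1⊕1⊕1⊕0⊕1⊕0⊕1⊕1 = 0
s4: b4⊕b5⊕b6⊕b7⊕b12⊕b13⊕b14⊕b15 = 1⊕0⊕1⊕0⊕1⊕1⊕1⊕1 = 0
s8: b8⊕b9⊕b10⊕b11⊕b12⊕b13⊕b14⊕b15 = 0⊕0⊕1⊕0⊕1⊕1⊕1⊕1 = 1
Syndrome (s8...s1) = 1000 → position 8.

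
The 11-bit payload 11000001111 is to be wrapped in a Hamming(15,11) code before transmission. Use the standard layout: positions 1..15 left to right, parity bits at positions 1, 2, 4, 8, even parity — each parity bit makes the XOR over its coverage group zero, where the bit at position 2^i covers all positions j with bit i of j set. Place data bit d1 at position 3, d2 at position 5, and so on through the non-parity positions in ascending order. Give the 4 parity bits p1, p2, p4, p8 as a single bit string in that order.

Place data bits at non-power-of-two positions: b3=1, b5=1, b6=0, b7=0, b9=0, b10=0, b11=0, b12=1, b13=1, b14=1, b15=1.
p1 = XOR of data positions {3,5,7,9,11,13,15} = 1⊕1⊕0⊕0⊕0⊕1⊕1 = 0
p2 = XOR of data positions {3,6,7,10,11,14,15} = 1⊕0⊕0⊕0⊕0⊕1⊕1 = 1
p4 = XOR of data positions {5,6,7,12,13,14,15} = 1⊕0⊕0⊕1⊕1⊕1⊕1 = 1
p8 = XOR of data positions {9,10,11,12,13,14,15} = 0⊕0⊕0⊕1⊕1⊕1⊕1 = 0
Parity bits p1,p2,p4,p8 = 0110

0110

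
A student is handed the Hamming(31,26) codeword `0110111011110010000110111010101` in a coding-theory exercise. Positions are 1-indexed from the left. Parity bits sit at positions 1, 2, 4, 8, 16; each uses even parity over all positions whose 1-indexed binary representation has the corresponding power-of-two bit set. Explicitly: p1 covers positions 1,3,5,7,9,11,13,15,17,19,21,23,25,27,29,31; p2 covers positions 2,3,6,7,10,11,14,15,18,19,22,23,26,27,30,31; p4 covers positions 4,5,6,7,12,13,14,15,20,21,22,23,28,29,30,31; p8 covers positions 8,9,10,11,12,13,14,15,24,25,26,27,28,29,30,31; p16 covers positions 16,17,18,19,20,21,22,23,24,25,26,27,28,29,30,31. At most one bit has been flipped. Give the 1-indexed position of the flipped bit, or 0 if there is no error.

0

s1: b1⊕b3⊕b5⊕b7⊕b9⊕b11⊕b13⊕b15⊕b17⊕b19⊕b21⊕b23⊕b25⊕b27⊕b29⊕b31 = 0⊕1⊕1⊕1⊕1⊕1⊕0⊕1⊕0⊕0⊕1⊕1⊕1⊕1⊕1⊕1 = 0
s2: b2⊕b3⊕b6⊕b7⊕b10⊕b11⊕b14⊕b15⊕b18⊕b19⊕b22⊕b23⊕b26⊕b27⊕b30⊕b31 = 1⊕1⊕1⊕1⊕1⊕1⊕0⊕1⊕0⊕0⊕0⊕1⊕0⊕1⊕0⊕1 = 0
s4: b4⊕b5⊕b6⊕b7⊕b12⊕b13⊕b14⊕b15⊕b20⊕b21⊕b22⊕b23⊕b28⊕b29⊕b30⊕b31 = 0⊕1⊕1⊕1⊕1⊕0⊕0⊕1⊕1⊕1⊕0⊕1⊕0⊕1⊕0⊕1 = 0
s8: b8⊕b9⊕b10⊕b11⊕b12⊕b13⊕b14⊕b15⊕b24⊕b25⊕b26⊕b27⊕b28⊕b29⊕b30⊕b31 = 0⊕1⊕1⊕1⊕1⊕0⊕0⊕1⊕1⊕1⊕0⊕1⊕0⊕1⊕0⊕1 = 0
s16: b16⊕b17⊕b18⊕b19⊕b20⊕b21⊕b22⊕b23⊕b24⊕b25⊕b26⊕b27⊕b28⊕b29⊕b30⊕b31 = 0⊕0⊕0⊕0⊕1⊕1⊕0⊕1⊕1⊕1⊕0⊕1⊕0⊕1⊕0⊕1 = 0
Syndrome (s16...s1) = 00000 → position 0 (no error).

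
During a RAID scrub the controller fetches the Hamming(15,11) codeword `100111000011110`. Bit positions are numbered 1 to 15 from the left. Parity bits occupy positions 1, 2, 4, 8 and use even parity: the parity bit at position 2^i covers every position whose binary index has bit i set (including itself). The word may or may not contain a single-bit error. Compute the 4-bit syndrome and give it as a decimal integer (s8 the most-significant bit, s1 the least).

2

s1: b1⊕b3⊕b5⊕b7⊕b9⊕b11⊕b13⊕b15 = 1⊕0⊕1⊕0⊕0⊕1⊕1⊕0 = 0
s2: b2⊕b3⊕b6⊕b7⊕b10⊕b11⊕b14⊕b15 = 0⊕0⊕1⊕0⊕0⊕1⊕1⊕0 = 1
s4: b4⊕b5⊕b6⊕b7⊕b12⊕b13⊕b14⊕b15 = 1⊕1⊕1⊕0⊕1⊕1⊕1⊕0 = 0
s8: b8⊕b9⊕b10⊕b11⊕b12⊕b13⊕b14⊕b15 = 0⊕0⊕0⊕1⊕1⊕1⊕1⊕0 = 0
Syndrome (s8...s1) = 0010 → position 2.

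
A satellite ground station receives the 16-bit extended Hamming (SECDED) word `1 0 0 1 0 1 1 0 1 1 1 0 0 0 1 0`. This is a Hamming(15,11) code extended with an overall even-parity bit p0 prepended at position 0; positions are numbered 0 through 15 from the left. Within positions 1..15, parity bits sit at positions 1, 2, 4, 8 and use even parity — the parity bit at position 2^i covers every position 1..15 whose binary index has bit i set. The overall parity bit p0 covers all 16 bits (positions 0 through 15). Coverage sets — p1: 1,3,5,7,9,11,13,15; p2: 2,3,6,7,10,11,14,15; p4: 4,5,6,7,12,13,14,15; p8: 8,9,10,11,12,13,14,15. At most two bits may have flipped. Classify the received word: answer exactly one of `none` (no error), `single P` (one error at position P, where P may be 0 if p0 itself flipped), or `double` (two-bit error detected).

s1: b1⊕b3⊕b5⊕b7⊕b9⊕b11⊕b13⊕b15 = 0⊕1⊕1⊕0⊕1⊕0⊕0⊕0 = 1
s2: b2⊕b3⊕b6⊕b7⊕b10⊕b11⊕b14⊕b15 = 0⊕1⊕1⊕0⊕1⊕0⊕1⊕0 = 0
s4: b4⊕b5⊕b6⊕b7⊕b12⊕b13⊕b14⊕b15 = 0⊕1⊕1⊕0⊕0⊕0⊕1⊕0 = 1
s8: b8⊕b9⊕b10⊕b11⊕b12⊕b13⊕b14⊕b15 = 1⊕1⊕1⊕0⊕0⊕0⊕1⊕0 = 0
Syndrome (s8...s1) = 0101 → position 5.
Overall parity (XOR of all 16 bits, including p0): 1⊕0⊕0⊕1⊕0⊕1⊕1⊕0⊕1⊕1⊕1⊕0⊕0⊕0⊕1⊕0 = 0
Overall=0, syndrome position=5 → double-bit error detected (uncorrectable).

double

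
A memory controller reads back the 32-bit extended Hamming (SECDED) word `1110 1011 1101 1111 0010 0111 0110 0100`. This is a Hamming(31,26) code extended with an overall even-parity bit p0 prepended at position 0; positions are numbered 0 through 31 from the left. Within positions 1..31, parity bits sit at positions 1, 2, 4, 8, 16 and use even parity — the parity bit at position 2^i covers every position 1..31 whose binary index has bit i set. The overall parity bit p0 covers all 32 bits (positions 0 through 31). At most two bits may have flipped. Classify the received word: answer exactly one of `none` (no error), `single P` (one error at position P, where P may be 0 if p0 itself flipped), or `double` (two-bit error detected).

s1: b1⊕b3⊕b5⊕b7⊕b9⊕b11⊕b13⊕b15⊕b17⊕b19⊕b21⊕b23⊕b25⊕b27⊕b29⊕b31 = 1⊕0⊕0⊕1⊕1⊕1⊕1⊕1⊕0⊕0⊕1⊕1⊕1⊕0⊕1⊕0 = 0
s2: b2⊕b3⊕b6⊕b7⊕b10⊕b11⊕b14⊕b15⊕b18⊕b19⊕b22⊕b23⊕b26⊕b27⊕b30⊕b31 = 1⊕0⊕1⊕1⊕0⊕1⊕1⊕1⊕1⊕0⊕1⊕1⊕1⊕0⊕0⊕0 = 0
s4: b4⊕b5⊕b6⊕b7⊕b12⊕b13⊕b14⊕b15⊕b20⊕b21⊕b22⊕b23⊕b28⊕b29⊕b30⊕b31 = 1⊕0⊕1⊕1⊕1⊕1⊕1⊕1⊕0⊕1⊕1⊕1⊕0⊕1⊕0⊕0 = 1
s8: b8⊕b9⊕b10⊕b11⊕b12⊕b13⊕b14⊕b15⊕b24⊕b25⊕b26⊕b27⊕b28⊕b29⊕b30⊕b31 = 1⊕1⊕0⊕1⊕1⊕1⊕1⊕1⊕0⊕1⊕1⊕0⊕0⊕1⊕0⊕0 = 0
s16: b16⊕b17⊕b18⊕b19⊕b20⊕b21⊕b22⊕b23⊕b24⊕b25⊕b26⊕b27⊕b28⊕b29⊕b30⊕b31 = 0⊕0⊕1⊕0⊕0⊕1⊕1⊕1⊕0⊕1⊕1⊕0⊕0⊕1⊕0⊕0 = 1
Syndrome (s16...s1) = 10100 → position 20.
Overall parity (XOR of all 32 bits, including p0): 1⊕1⊕1⊕0⊕1⊕0⊕1⊕1⊕1⊕1⊕0⊕1⊕1⊕1⊕1⊕1⊕0⊕0⊕1⊕0⊕0⊕1⊕1⊕1⊕0⊕1⊕1⊕0⊕0⊕1⊕0⊕0 = 0
Overall=0, syndrome position=20 → double-bit error detected (uncorrectable).

double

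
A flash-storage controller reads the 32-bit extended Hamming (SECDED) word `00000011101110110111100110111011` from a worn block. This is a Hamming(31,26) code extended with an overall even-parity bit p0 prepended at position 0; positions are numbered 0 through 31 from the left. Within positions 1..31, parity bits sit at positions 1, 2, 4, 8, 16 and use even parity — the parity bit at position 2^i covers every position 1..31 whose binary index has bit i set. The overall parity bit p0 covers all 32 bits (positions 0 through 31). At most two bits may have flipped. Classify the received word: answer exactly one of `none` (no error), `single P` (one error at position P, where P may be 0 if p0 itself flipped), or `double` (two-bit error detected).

s1: b1⊕b3⊕b5⊕b7⊕b9⊕b11⊕b13⊕b15⊕b17⊕b19⊕b21⊕b23⊕b25⊕b27⊕b29⊕b31 = 0⊕0⊕0⊕1⊕0⊕1⊕0⊕1⊕1⊕1⊕0⊕1⊕0⊕1⊕0⊕1 = 0
s2: b2⊕b3⊕b6⊕b7⊕b10⊕b11⊕b14⊕b15⊕b18⊕b19⊕b22⊕b23⊕b26⊕b27⊕b30⊕b31 = 0⊕0⊕1⊕1⊕1⊕1⊕1⊕1⊕1⊕1⊕0⊕1⊕1⊕1⊕1⊕1 = 1
s4: b4⊕b5⊕b6⊕b7⊕b12⊕b13⊕b14⊕b15⊕b20⊕b21⊕b22⊕b23⊕b28⊕b29⊕b30⊕b31 = 0⊕0⊕1⊕1⊕1⊕0⊕1⊕1⊕1⊕0⊕0⊕1⊕1⊕0⊕1⊕1 = 0
s8: b8⊕b9⊕b10⊕b11⊕b12⊕b13⊕b14⊕b15⊕b24⊕b25⊕b26⊕b27⊕b28⊕b29⊕b30⊕b31 = 1⊕0⊕1⊕1⊕1⊕0⊕1⊕1⊕1⊕0⊕1⊕1⊕1⊕0⊕1⊕1 = 0
s16: b16⊕b17⊕b18⊕b19⊕b20⊕b21⊕b22⊕b23⊕b24⊕b25⊕b26⊕b27⊕b28⊕b29⊕b30⊕b31 = 0⊕1⊕1⊕1⊕1⊕0⊕0⊕1⊕1⊕0⊕1⊕1⊕1⊕0⊕1⊕1 = 1
Syndrome (s16...s1) = 10010 → position 18.
Overall parity (XOR of all 32 bits, including p0): 0⊕0⊕0⊕0⊕0⊕0⊕1⊕1⊕1⊕0⊕1⊕1⊕1⊕0⊕1⊕1⊕0⊕1⊕1⊕1⊕1⊕0⊕0⊕1⊕1⊕0⊕1⊕1⊕1⊕0⊕1⊕1 = 1
Overall=1, syndrome position=18 → single-bit error at position 18.

single 18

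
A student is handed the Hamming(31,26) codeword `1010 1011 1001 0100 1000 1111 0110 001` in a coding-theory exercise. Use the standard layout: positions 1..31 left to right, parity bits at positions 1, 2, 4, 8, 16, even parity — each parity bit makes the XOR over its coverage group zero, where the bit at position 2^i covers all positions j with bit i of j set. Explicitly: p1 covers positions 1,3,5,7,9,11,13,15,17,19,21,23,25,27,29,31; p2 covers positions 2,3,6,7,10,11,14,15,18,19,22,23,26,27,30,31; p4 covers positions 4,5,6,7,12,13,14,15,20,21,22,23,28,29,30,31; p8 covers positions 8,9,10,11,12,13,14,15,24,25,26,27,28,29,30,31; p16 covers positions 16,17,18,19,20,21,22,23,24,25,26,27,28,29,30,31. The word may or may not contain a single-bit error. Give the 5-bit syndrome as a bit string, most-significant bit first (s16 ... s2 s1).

s1: b1⊕b3⊕b5⊕b7⊕b9⊕b11⊕b13⊕b15⊕b17⊕b19⊕b21⊕b23⊕b25⊕b27⊕b29⊕b31 = 1⊕1⊕1⊕1⊕1⊕0⊕0⊕0⊕1⊕0⊕1⊕1⊕0⊕1⊕0⊕1 = 0
s2: b2⊕b3⊕b6⊕b7⊕b10⊕b11⊕b14⊕b15⊕b18⊕b19⊕b22⊕b23⊕b26⊕b27⊕b30⊕b31 = 0⊕1⊕0⊕1⊕0⊕0⊕1⊕0⊕0⊕0⊕1⊕1⊕1⊕1⊕0⊕1 = 0
s4: b4⊕b5⊕b6⊕b7⊕b12⊕b13⊕b14⊕b15⊕b20⊕b21⊕b22⊕b23⊕b28⊕b29⊕b30⊕b31 = 0⊕1⊕0⊕1⊕1⊕0⊕1⊕0⊕0⊕1⊕1⊕1⊕0⊕0⊕0⊕1 = 0
s8: b8⊕b9⊕b10⊕b11⊕b12⊕b13⊕b14⊕b15⊕b24⊕b25⊕b26⊕b27⊕b28⊕b29⊕b30⊕b31 = 1⊕1⊕0⊕0⊕1⊕0⊕1⊕0⊕1⊕0⊕1⊕1⊕0⊕0⊕0⊕1 = 0
s16: b16⊕b17⊕b18⊕b19⊕b20⊕b21⊕b22⊕b23⊕b24⊕b25⊕b26⊕b27⊕b28⊕b29⊕b30⊕b31 = 0⊕1⊕0⊕0⊕0⊕1⊕1⊕1⊕1⊕0⊕1⊕1⊕0⊕0⊕0⊕1 = 0
Syndrome (s16...s1) = 00000 → position 0 (no error).

00000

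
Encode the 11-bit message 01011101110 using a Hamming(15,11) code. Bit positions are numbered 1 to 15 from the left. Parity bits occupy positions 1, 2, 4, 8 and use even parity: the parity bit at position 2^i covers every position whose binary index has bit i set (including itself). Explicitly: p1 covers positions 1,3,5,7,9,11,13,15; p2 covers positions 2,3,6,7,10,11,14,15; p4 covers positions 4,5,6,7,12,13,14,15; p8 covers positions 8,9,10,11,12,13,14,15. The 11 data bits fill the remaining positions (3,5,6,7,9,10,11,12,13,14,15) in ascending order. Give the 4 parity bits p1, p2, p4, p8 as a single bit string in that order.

Place data bits at non-power-of-two positions: b3=0, b5=1, b6=0, b7=1, b9=1, b10=1, b11=0, b12=1, b13=1, b14=1, b15=0.
p1 = XOR of data positions {3,5,7,9,11,13,15} = 0⊕1⊕1⊕1⊕0⊕1⊕0 = 0
p2 = XOR of data positions {3,6,7,10,11,14,15} = 0⊕0⊕1⊕1⊕0⊕1⊕0 = 1
p4 = XOR of data positions {5,6,7,12,13,14,15} = 1⊕0⊕1⊕1⊕1⊕1⊕0 = 1
p8 = XOR of data positions {9,10,11,12,13,14,15} = 1⊕1⊕0⊕1⊕1⊕1⊕0 = 1
Parity bits p1,p2,p4,p8 = 0111

0111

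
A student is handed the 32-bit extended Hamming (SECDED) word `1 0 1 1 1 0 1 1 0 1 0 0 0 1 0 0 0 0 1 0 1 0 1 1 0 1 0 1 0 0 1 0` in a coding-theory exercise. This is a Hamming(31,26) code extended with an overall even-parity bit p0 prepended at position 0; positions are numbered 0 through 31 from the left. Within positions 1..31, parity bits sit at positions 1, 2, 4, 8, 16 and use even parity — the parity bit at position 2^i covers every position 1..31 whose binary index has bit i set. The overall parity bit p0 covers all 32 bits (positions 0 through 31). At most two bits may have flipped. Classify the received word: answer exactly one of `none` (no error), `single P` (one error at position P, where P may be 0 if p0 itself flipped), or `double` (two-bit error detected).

single 27

s1: b1⊕b3⊕b5⊕b7⊕b9⊕b11⊕b13⊕b15⊕b17⊕b19⊕b21⊕b23⊕b25⊕b27⊕b29⊕b31 = 0⊕1⊕0⊕1⊕1⊕0⊕1⊕0⊕0⊕0⊕0⊕1⊕1⊕1⊕0⊕0 = 1
s2: b2⊕b3⊕b6⊕b7⊕b10⊕b11⊕b14⊕b15⊕b18⊕b19⊕b22⊕b23⊕b26⊕b27⊕b30⊕b31 = 1⊕1⊕1⊕1⊕0⊕0⊕0⊕0⊕1⊕0⊕1⊕1⊕0⊕1⊕1⊕0 = 1
s4: b4⊕b5⊕b6⊕b7⊕b12⊕b13⊕b14⊕b15⊕b20⊕b21⊕b22⊕b23⊕b28⊕b29⊕b30⊕b31 = 1⊕0⊕1⊕1⊕0⊕1⊕0⊕0⊕1⊕0⊕1⊕1⊕0⊕0⊕1⊕0 = 0
s8: b8⊕b9⊕b10⊕b11⊕b12⊕b13⊕b14⊕b15⊕b24⊕b25⊕b26⊕b27⊕b28⊕b29⊕b30⊕b31 = 0⊕1⊕0⊕0⊕0⊕1⊕0⊕0⊕0⊕1⊕0⊕1⊕0⊕0⊕1⊕0 = 1
s16: b16⊕b17⊕b18⊕b19⊕b20⊕b21⊕b22⊕b23⊕b24⊕b25⊕b26⊕b27⊕b28⊕b29⊕b30⊕b31 = 0⊕0⊕1⊕0⊕1⊕0⊕1⊕1⊕0⊕1⊕0⊕1⊕0⊕0⊕1⊕0 = 1
Syndrome (s16...s1) = 11011 → position 27.
Overall parity (XOR of all 32 bits, including p0): 1⊕0⊕1⊕1⊕1⊕0⊕1⊕1⊕0⊕1⊕0⊕0⊕0⊕1⊕0⊕0⊕0⊕0⊕1⊕0⊕1⊕0⊕1⊕1⊕0⊕1⊕0⊕1⊕0⊕0⊕1⊕0 = 1
Overall=1, syndrome position=27 → single-bit error at position 27.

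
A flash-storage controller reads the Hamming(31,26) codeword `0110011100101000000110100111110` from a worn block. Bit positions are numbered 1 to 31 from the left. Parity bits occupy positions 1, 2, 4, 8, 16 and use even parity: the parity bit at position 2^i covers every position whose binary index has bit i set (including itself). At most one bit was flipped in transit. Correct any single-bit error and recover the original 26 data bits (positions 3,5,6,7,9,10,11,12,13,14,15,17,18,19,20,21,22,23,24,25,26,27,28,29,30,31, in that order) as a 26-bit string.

10010010100000110100111110

s1: b1⊕b3⊕b5⊕b7⊕b9⊕b11⊕b13⊕b15⊕b17⊕b19⊕b21⊕b23⊕b25⊕b27⊕b29⊕b31 = 0⊕1⊕0⊕1⊕0⊕1⊕1⊕0⊕0⊕0⊕1⊕1⊕0⊕1⊕1⊕0 = 0
s2: b2⊕b3⊕b6⊕b7⊕b10⊕b11⊕b14⊕b15⊕b18⊕b19⊕b22⊕b23⊕b26⊕b27⊕b30⊕b31 = 1⊕1⊕1⊕1⊕0⊕1⊕0⊕0⊕0⊕0⊕0⊕1⊕1⊕1⊕1⊕0 = 1
s4: b4⊕b5⊕b6⊕b7⊕b12⊕b13⊕b14⊕b15⊕b20⊕b21⊕b22⊕b23⊕b28⊕b29⊕b30⊕b31 = 0⊕0⊕1⊕1⊕0⊕1⊕0⊕0⊕1⊕1⊕0⊕1⊕1⊕1⊕1⊕0 = 1
s8: b8⊕b9⊕b10⊕b11⊕b12⊕b13⊕b14⊕b15⊕b24⊕b25⊕b26⊕b27⊕b28⊕b29⊕b30⊕b31 = 1⊕0⊕0⊕1⊕0⊕1⊕0⊕0⊕0⊕0⊕1⊕1⊕1⊕1⊕1⊕0 = 0
s16: b16⊕b17⊕b18⊕b19⊕b20⊕b21⊕b22⊕b23⊕b24⊕b25⊕b26⊕b27⊕b28⊕b29⊕b30⊕b31 = 0⊕0⊕0⊕0⊕1⊕1⊕0⊕1⊕0⊕0⊕1⊕1⊕1⊕1⊕1⊕0 = 0
Syndrome (s16...s1) = 00110 → position 6.
Flip bit 6: corrected codeword = 0110001100101000000110100111110
Data bits at positions 3,5,6,7,9,10,11,12,13,14,15,17,18,19,20,21,22,23,24,25,26,27,28,29,30,31: 10010010100000110100111110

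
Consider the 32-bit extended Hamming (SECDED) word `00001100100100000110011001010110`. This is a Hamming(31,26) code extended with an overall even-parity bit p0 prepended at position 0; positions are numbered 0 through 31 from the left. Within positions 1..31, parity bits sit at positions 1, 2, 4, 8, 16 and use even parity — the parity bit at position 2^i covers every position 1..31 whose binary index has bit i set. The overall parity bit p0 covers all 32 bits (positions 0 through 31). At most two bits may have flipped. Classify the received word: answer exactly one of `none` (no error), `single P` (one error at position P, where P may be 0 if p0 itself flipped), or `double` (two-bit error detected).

double

s1: b1⊕b3⊕b5⊕b7⊕b9⊕b11⊕b13⊕b15⊕b17⊕b19⊕b21⊕b23⊕b25⊕b27⊕b29⊕b31 = 0⊕0⊕1⊕0⊕0⊕1⊕0⊕0⊕1⊕0⊕1⊕0⊕1⊕1⊕1⊕0 = 1
s2: b2⊕b3⊕b6⊕b7⊕b10⊕b11⊕b14⊕b15⊕b18⊕b19⊕b22⊕b23⊕b26⊕b27⊕b30⊕b31 = 0⊕0⊕0⊕0⊕0⊕1⊕0⊕0⊕1⊕0⊕1⊕0⊕0⊕1⊕1⊕0 = 1
s4: b4⊕b5⊕b6⊕b7⊕b12⊕b13⊕b14⊕b15⊕b20⊕b21⊕b22⊕b23⊕b28⊕b29⊕b30⊕b31 = 1⊕1⊕0⊕0⊕0⊕0⊕0⊕0⊕0⊕1⊕1⊕0⊕0⊕1⊕1⊕0 = 0
s8: b8⊕b9⊕b10⊕b11⊕b12⊕b13⊕b14⊕b15⊕b24⊕b25⊕b26⊕b27⊕b28⊕b29⊕b30⊕b31 = 1⊕0⊕0⊕1⊕0⊕0⊕0⊕0⊕0⊕1⊕0⊕1⊕0⊕1⊕1⊕0 = 0
s16: b16⊕b17⊕b18⊕b19⊕b20⊕b21⊕b22⊕b23⊕b24⊕b25⊕b26⊕b27⊕b28⊕b29⊕b30⊕b31 = 0⊕1⊕1⊕0⊕0⊕1⊕1⊕0⊕0⊕1⊕0⊕1⊕0⊕1⊕1⊕0 = 0
Syndrome (s16...s1) = 00011 → position 3.
Overall parity (XOR of all 32 bits, including p0): 0⊕0⊕0⊕0⊕1⊕1⊕0⊕0⊕1⊕0⊕0⊕1⊕0⊕0⊕0⊕0⊕0⊕1⊕1⊕0⊕0⊕1⊕1⊕0⊕0⊕1⊕0⊕1⊕0⊕1⊕1⊕0 = 0
Overall=0, syndrome position=3 → double-bit error detected (uncorrectable).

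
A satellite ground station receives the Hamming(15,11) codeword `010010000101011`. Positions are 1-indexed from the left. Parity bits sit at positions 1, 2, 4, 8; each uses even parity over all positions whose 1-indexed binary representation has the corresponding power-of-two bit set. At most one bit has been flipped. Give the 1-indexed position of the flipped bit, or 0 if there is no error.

0

s1: b1⊕b3⊕b5⊕b7⊕b9⊕b11⊕b13⊕b15 = 0⊕0⊕1⊕0⊕0⊕0⊕0⊕1 = 0
s2: b2⊕b3⊕b6⊕b7⊕b10⊕b11⊕b14⊕b15 = 1⊕0⊕0⊕0⊕1⊕0⊕1⊕1 = 0
s4: b4⊕b5⊕b6⊕b7⊕b12⊕b13⊕b14⊕b15 = 0⊕1⊕0⊕0⊕1⊕0⊕1⊕1 = 0
s8: b8⊕b9⊕b10⊕b11⊕b12⊕b13⊕b14⊕b15 = 0⊕0⊕1⊕0⊕1⊕0⊕1⊕1 = 0
Syndrome (s8...s1) = 0000 → position 0 (no error).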